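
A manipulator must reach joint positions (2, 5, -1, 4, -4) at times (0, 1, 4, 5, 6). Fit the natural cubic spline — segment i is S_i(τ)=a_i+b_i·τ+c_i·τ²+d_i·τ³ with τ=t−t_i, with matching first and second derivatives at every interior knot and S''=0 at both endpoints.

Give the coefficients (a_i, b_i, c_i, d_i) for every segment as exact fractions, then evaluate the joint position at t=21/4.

  seg 0: a=2 b=457/106 c=0 d=-139/106
  seg 1: a=5 b=20/53 c=-417/106 d=111/106
  seg 2: a=-1 b=535/106 c=291/53 d=-587/106
  seg 3: a=4 b=-31/53 c=-1179/106 d=393/106
S(21/4) = 21821/6784

Δ: Δ0=3, Δ1=-2, Δ2=5, Δ3=-8
row 1: diag=8, rhs=-30; c'=3/8, d'=-15/4
row 2: denom=8−3·3/8=55/8; d'=(42−3·-15/4)/(55/8)=426/55
row 3: denom=4−1·8/55=212/55; d'=(-78−1·426/55)/(212/55)=-1179/53
back: M3=-1179/53
back: M2=426/55−8/55·-1179/53=582/53
back: M1=-15/4−3/8·582/53=-417/53
M: M0=0, M1=-417/53, M2=582/53, M3=-1179/53, M4=0
seg 0: a=2, c=M0/2=0, d=(M1−M0)/(6·1)=-139/106, b=Δ0−h0·(2M0+M1)/6=457/106
seg 1: a=5, c=M1/2=-417/106, d=(M2−M1)/(6·3)=111/106, b=Δ1−h1·(2M1+M2)/6=20/53
seg 2: a=-1, c=M2/2=291/53, d=(M3−M2)/(6·1)=-587/106, b=Δ2−h2·(2M2+M3)/6=535/106
seg 3: a=4, c=M3/2=-1179/106, d=(M4−M3)/(6·1)=393/106, b=Δ3−h3·(2M3+M4)/6=-31/53
t_q=21/4 → seg 3, τ=1/4; S=4+-31/53·τ+-1179/106·τ²+393/106·τ³=21821/6784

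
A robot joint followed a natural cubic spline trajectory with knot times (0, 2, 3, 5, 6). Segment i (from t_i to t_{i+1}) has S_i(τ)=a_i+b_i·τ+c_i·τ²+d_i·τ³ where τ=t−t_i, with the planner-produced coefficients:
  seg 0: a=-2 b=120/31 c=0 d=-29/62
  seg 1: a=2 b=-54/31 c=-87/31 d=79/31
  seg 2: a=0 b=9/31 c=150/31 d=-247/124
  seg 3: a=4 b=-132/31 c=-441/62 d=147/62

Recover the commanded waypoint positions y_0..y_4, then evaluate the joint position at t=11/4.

y_0 = S_0(0) = a_0 = -2
y_1 = S_1(0) = a_1 = 2
y_2 = S_2(0) = a_2 = 0
y_3 = S_3(0) = a_3 = 4
y_4 = S_3(1) = -5
t_q=11/4 is in segment 1 (τ=3/4); S_1(τ)=377/1984

y_0=-2 y_1=2 y_2=0 y_3=4 y_4=-5
S(11/4) = 377/1984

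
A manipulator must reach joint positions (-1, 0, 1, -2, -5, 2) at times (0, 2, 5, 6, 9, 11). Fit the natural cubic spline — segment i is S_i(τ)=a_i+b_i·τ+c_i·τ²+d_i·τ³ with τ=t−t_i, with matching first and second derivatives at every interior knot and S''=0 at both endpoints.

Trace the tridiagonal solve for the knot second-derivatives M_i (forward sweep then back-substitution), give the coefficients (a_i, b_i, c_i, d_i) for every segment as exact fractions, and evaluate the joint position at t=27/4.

Δ: Δ0=1/2, Δ1=1/3, Δ2=-3, Δ3=-1, Δ4=7/2
row 1: diag=10, rhs=-1; c'=3/10, d'=-1/10
row 2: denom=8−3·3/10=71/10; d'=(-20−3·-1/10)/(71/10)=-197/71
row 3: denom=8−1·10/71=558/71; d'=(12−1·-197/71)/(558/71)=1049/558
row 4: denom=10−3·71/186=549/62; d'=(27−3·1049/558)/(549/62)=3973/1647
back: M4=3973/1647
back: M3=1049/558−71/186·3973/1647=4739/4941
back: M2=-197/71−10/71·4739/4941=-14377/4941
back: M1=-1/10−3/10·-14377/4941=1273/1647
M: M0=0, M1=1273/1647, M2=-14377/4941, M3=4739/4941, M4=3973/1647, M5=0
seg 0: a=-1, c=M0/2=0, d=(M1−M0)/(6·2)=1273/19764, b=Δ0−h0·(2M0+M1)/6=2395/9882
seg 1: a=0, c=M1/2=1273/3294, d=(M2−M1)/(6·3)=-9098/44469, b=Δ1−h1·(2M1+M2)/6=10033/9882
seg 2: a=1, c=M2/2=-14377/9882, d=(M3−M2)/(6·1)=118/183, b=Δ2−h2·(2M2+M3)/6=-21641/9882
seg 3: a=-2, c=M3/2=4739/9882, d=(M4−M3)/(6·3)=3590/44469, b=Δ3−h3·(2M3+M4)/6=-31279/9882
seg 4: a=-5, c=M4/2=3973/3294, d=(M5−M4)/(6·2)=-3973/19764, b=Δ4−h4·(2M4+M5)/6=18695/9882
t_q=27/4 → seg 3, τ=3/4; S=-2+-31279/9882·τ+4739/9882·τ²+3590/44469·τ³=-4469/1098

  seg 0: a=-1 b=2395/9882 c=0 d=1273/19764
  seg 1: a=0 b=10033/9882 c=1273/3294 d=-9098/44469
  seg 2: a=1 b=-21641/9882 c=-14377/9882 d=118/183
  seg 3: a=-2 b=-31279/9882 c=4739/9882 d=3590/44469
  seg 4: a=-5 b=18695/9882 c=3973/3294 d=-3973/19764
S(27/4) = -4469/1098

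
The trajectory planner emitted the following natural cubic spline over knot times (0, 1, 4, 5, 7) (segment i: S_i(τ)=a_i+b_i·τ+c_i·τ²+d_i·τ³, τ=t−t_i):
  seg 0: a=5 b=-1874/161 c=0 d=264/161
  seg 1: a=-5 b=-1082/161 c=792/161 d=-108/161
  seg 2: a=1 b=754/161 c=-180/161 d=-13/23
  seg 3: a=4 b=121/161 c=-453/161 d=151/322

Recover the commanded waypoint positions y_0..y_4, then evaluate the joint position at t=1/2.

y_0 = S_0(0) = a_0 = 5
y_1 = S_1(0) = a_1 = -5
y_2 = S_2(0) = a_2 = 1
y_3 = S_3(0) = a_3 = 4
y_4 = S_3(2) = -2
t_q=1/2 is in segment 0 (τ=1/2); S_0(τ)=-99/161

y_0=5 y_1=-5 y_2=1 y_3=4 y_4=-2
S(1/2) = -99/161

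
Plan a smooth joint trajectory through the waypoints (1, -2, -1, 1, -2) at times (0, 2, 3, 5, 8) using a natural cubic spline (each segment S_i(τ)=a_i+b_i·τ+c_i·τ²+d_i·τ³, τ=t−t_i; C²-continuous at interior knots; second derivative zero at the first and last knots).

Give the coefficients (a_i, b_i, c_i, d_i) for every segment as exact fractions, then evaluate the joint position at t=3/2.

Δ: Δ0=-3/2, Δ1=1, Δ2=1, Δ3=-1
row 1: diag=6, rhs=15; c'=1/6, d'=5/2
row 2: denom=6−1·1/6=35/6; d'=(0−1·5/2)/(35/6)=-3/7
row 3: denom=10−2·12/35=326/35; d'=(-12−2·-3/7)/(326/35)=-195/163
back: M3=-195/163
back: M2=-3/7−12/35·-195/163=-3/163
back: M1=5/2−1/6·-3/163=408/163
M: M0=0, M1=408/163, M2=-3/163, M3=-195/163, M4=0
seg 0: a=1, c=M0/2=0, d=(M1−M0)/(6·2)=34/163, b=Δ0−h0·(2M0+M1)/6=-761/326
seg 1: a=-2, c=M1/2=204/163, d=(M2−M1)/(6·1)=-137/326, b=Δ1−h1·(2M1+M2)/6=55/326
seg 2: a=-1, c=M2/2=-3/326, d=(M3−M2)/(6·2)=-16/163, b=Δ2−h2·(2M2+M3)/6=230/163
seg 3: a=1, c=M3/2=-195/326, d=(M4−M3)/(6·3)=65/978, b=Δ3−h3·(2M3+M4)/6=32/163
t_q=3/2 → seg 0, τ=3/2; S=1+-761/326·τ+0·τ²+34/163·τ³=-293/163

  seg 0: a=1 b=-761/326 c=0 d=34/163
  seg 1: a=-2 b=55/326 c=204/163 d=-137/326
  seg 2: a=-1 b=230/163 c=-3/326 d=-16/163
  seg 3: a=1 b=32/163 c=-195/326 d=65/978
S(3/2) = -293/163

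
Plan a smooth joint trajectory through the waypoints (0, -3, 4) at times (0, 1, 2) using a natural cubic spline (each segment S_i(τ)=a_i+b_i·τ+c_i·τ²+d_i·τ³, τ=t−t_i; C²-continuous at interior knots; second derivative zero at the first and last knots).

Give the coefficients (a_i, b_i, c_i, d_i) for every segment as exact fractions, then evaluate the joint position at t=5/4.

Δ: Δ0=-3, Δ1=7
row 1: diag=4, rhs=60; c'=1/4, d'=15
back: M1=15
M: M0=0, M1=15, M2=0
seg 0: a=0, c=M0/2=0, d=(M1−M0)/(6·1)=5/2, b=Δ0−h0·(2M0+M1)/6=-11/2
seg 1: a=-3, c=M1/2=15/2, d=(M2−M1)/(6·1)=-5/2, b=Δ1−h1·(2M1+M2)/6=2
t_q=5/4 → seg 1, τ=1/4; S=-3+2·τ+15/2·τ²+-5/2·τ³=-265/128

  seg 0: a=0 b=-11/2 c=0 d=5/2
  seg 1: a=-3 b=2 c=15/2 d=-5/2
S(5/4) = -265/128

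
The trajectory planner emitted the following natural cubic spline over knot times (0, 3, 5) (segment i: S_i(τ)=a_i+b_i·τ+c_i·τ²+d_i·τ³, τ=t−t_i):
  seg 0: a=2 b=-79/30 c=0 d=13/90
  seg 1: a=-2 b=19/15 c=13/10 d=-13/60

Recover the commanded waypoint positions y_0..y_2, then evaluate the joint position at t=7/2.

y_0=2 y_1=-2 y_2=4
S(7/2) = -171/160

y_0 = S_0(0) = a_0 = 2
y_1 = S_1(0) = a_1 = -2
y_2 = S_1(2) = 4
t_q=7/2 is in segment 1 (τ=1/2); S_1(τ)=-171/160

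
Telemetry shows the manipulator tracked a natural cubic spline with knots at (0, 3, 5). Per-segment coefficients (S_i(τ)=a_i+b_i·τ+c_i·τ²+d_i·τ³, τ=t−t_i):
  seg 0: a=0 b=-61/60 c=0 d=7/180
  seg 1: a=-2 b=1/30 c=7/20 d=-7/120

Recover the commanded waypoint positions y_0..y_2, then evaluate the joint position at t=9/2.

y_0=0 y_1=-2 y_2=-1
S(9/2) = -87/64

y_0 = S_0(0) = a_0 = 0
y_1 = S_1(0) = a_1 = -2
y_2 = S_1(2) = -1
t_q=9/2 is in segment 1 (τ=3/2); S_1(τ)=-87/64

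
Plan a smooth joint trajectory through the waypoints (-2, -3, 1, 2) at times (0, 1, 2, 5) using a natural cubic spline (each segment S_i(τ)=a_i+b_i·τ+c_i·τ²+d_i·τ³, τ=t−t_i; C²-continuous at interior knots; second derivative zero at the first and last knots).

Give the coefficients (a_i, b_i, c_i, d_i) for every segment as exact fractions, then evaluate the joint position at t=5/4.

  seg 0: a=-2 b=-224/93 c=0 d=131/93
  seg 1: a=-3 b=169/93 c=131/31 d=-190/93
  seg 2: a=1 b=385/93 c=-59/31 d=59/279
S(5/4) = -2295/992

Δ: Δ0=-1, Δ1=4, Δ2=1/3
row 1: diag=4, rhs=30; c'=1/4, d'=15/2
row 2: denom=8−1·1/4=31/4; d'=(-22−1·15/2)/(31/4)=-118/31
back: M2=-118/31
back: M1=15/2−1/4·-118/31=262/31
M: M0=0, M1=262/31, M2=-118/31, M3=0
seg 0: a=-2, c=M0/2=0, d=(M1−M0)/(6·1)=131/93, b=Δ0−h0·(2M0+M1)/6=-224/93
seg 1: a=-3, c=M1/2=131/31, d=(M2−M1)/(6·1)=-190/93, b=Δ1−h1·(2M1+M2)/6=169/93
seg 2: a=1, c=M2/2=-59/31, d=(M3−M2)/(6·3)=59/279, b=Δ2−h2·(2M2+M3)/6=385/93
t_q=5/4 → seg 1, τ=1/4; S=-3+169/93·τ+131/31·τ²+-190/93·τ³=-2295/992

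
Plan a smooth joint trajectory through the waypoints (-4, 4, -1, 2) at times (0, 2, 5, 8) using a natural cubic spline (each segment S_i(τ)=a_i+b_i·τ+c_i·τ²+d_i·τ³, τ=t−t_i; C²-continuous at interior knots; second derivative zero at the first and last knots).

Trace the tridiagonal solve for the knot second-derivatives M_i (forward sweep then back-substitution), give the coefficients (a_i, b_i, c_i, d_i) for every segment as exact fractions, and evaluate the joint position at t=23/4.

Δ: Δ0=4, Δ1=-5/3, Δ2=1
row 1: diag=10, rhs=-34; c'=3/10, d'=-17/5
row 2: denom=12−3·3/10=111/10; d'=(16−3·-17/5)/(111/10)=262/111
back: M2=262/111
back: M1=-17/5−3/10·262/111=-152/37
M: M0=0, M1=-152/37, M2=262/111, M3=0
seg 0: a=-4, c=M0/2=0, d=(M1−M0)/(6·2)=-38/111, b=Δ0−h0·(2M0+M1)/6=596/111
seg 1: a=4, c=M1/2=-76/37, d=(M2−M1)/(6·3)=359/999, b=Δ1−h1·(2M1+M2)/6=140/111
seg 2: a=-1, c=M2/2=131/111, d=(M3−M2)/(6·3)=-131/999, b=Δ2−h2·(2M2+M3)/6=-151/111
t_q=23/4 → seg 2, τ=3/4; S=-1+-151/111·τ+131/111·τ²+-131/999·τ³=-3343/2368

  seg 0: a=-4 b=596/111 c=0 d=-38/111
  seg 1: a=4 b=140/111 c=-76/37 d=359/999
  seg 2: a=-1 b=-151/111 c=131/111 d=-131/999
S(23/4) = -3343/2368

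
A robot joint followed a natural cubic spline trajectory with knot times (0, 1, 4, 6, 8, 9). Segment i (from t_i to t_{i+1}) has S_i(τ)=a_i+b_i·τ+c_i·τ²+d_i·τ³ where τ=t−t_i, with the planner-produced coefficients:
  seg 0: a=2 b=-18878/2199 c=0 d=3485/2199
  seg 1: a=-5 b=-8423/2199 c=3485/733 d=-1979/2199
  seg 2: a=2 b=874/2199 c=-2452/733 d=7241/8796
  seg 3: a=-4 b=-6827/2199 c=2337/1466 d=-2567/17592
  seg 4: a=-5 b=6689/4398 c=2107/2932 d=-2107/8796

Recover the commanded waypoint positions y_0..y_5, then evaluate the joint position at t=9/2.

y_0 = S_0(0) = a_0 = 2
y_1 = S_1(0) = a_1 = -5
y_2 = S_2(0) = a_2 = 2
y_3 = S_3(0) = a_3 = -4
y_4 = S_4(0) = a_4 = -5
y_5 = S_4(1) = -3
t_q=9/2 is in segment 2 (τ=1/2); S_2(τ)=34371/23456

y_0=2 y_1=-5 y_2=2 y_3=-4 y_4=-5 y_5=-3
S(9/2) = 34371/23456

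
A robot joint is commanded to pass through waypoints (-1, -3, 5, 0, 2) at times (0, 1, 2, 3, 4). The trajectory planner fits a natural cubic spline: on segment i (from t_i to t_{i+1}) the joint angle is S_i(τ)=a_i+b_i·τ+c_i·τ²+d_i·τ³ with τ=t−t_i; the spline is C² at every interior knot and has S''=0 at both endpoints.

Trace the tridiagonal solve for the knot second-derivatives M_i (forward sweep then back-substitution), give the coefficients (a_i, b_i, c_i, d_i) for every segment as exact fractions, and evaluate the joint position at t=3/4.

  seg 0: a=-1 b=-321/56 c=0 d=209/56
  seg 1: a=-3 b=153/28 c=627/56 d=-485/56
  seg 2: a=5 b=15/8 c=-207/14 d=443/56
  seg 3: a=0 b=-111/28 c=501/56 d=-167/56
S(3/4) = -1907/512

Δ: Δ0=-2, Δ1=8, Δ2=-5, Δ3=2
row 1: diag=4, rhs=60; c'=1/4, d'=15
row 2: denom=4−1·1/4=15/4; d'=(-78−1·15)/(15/4)=-124/5
row 3: denom=4−1·4/15=56/15; d'=(42−1·-124/5)/(56/15)=501/28
back: M3=501/28
back: M2=-124/5−4/15·501/28=-207/7
back: M1=15−1/4·-207/7=627/28
M: M0=0, M1=627/28, M2=-207/7, M3=501/28, M4=0
seg 0: a=-1, c=M0/2=0, d=(M1−M0)/(6·1)=209/56, b=Δ0−h0·(2M0+M1)/6=-321/56
seg 1: a=-3, c=M1/2=627/56, d=(M2−M1)/(6·1)=-485/56, b=Δ1−h1·(2M1+M2)/6=153/28
seg 2: a=5, c=M2/2=-207/14, d=(M3−M2)/(6·1)=443/56, b=Δ2−h2·(2M2+M3)/6=15/8
seg 3: a=0, c=M3/2=501/56, d=(M4−M3)/(6·1)=-167/56, b=Δ3−h3·(2M3+M4)/6=-111/28
t_q=3/4 → seg 0, τ=3/4; S=-1+-321/56·τ+0·τ²+209/56·τ³=-1907/512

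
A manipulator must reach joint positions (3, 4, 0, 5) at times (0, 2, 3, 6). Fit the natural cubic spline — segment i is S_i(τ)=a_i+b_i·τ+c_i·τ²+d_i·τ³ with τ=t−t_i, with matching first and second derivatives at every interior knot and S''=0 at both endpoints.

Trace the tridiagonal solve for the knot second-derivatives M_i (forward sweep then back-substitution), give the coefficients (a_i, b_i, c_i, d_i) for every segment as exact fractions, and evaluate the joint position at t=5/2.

Δ: Δ0=1/2, Δ1=-4, Δ2=5/3
row 1: diag=6, rhs=-27; c'=1/6, d'=-9/2
row 2: denom=8−1·1/6=47/6; d'=(34−1·-9/2)/(47/6)=231/47
back: M2=231/47
back: M1=-9/2−1/6·231/47=-250/47
M: M0=0, M1=-250/47, M2=231/47, M3=0
seg 0: a=3, c=M0/2=0, d=(M1−M0)/(6·2)=-125/282, b=Δ0−h0·(2M0+M1)/6=641/282
seg 1: a=4, c=M1/2=-125/47, d=(M2−M1)/(6·1)=481/282, b=Δ1−h1·(2M1+M2)/6=-859/282
seg 2: a=0, c=M2/2=231/94, d=(M3−M2)/(6·3)=-77/282, b=Δ2−h2·(2M2+M3)/6=-458/141
t_q=5/2 → seg 1, τ=1/2; S=4+-859/282·τ+-125/47·τ²+481/282·τ³=1523/752

  seg 0: a=3 b=641/282 c=0 d=-125/282
  seg 1: a=4 b=-859/282 c=-125/47 d=481/282
  seg 2: a=0 b=-458/141 c=231/94 d=-77/282
S(5/2) = 1523/752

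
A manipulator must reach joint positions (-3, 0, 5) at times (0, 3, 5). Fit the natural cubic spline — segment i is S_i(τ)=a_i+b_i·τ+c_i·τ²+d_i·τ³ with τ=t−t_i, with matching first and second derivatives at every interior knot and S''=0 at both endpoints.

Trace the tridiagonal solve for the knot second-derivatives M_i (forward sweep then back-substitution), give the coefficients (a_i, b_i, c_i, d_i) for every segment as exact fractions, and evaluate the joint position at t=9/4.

Δ: Δ0=1, Δ1=5/2
row 1: diag=10, rhs=9; c'=1/5, d'=9/10
back: M1=9/10
M: M0=0, M1=9/10, M2=0
seg 0: a=-3, c=M0/2=0, d=(M1−M0)/(6·3)=1/20, b=Δ0−h0·(2M0+M1)/6=11/20
seg 1: a=0, c=M1/2=9/20, d=(M2−M1)/(6·2)=-3/40, b=Δ1−h1·(2M1+M2)/6=19/10
t_q=9/4 → seg 0, τ=9/4; S=-3+11/20·τ+0·τ²+1/20·τ³=-1527/1280

  seg 0: a=-3 b=11/20 c=0 d=1/20
  seg 1: a=0 b=19/10 c=9/20 d=-3/40
S(9/4) = -1527/1280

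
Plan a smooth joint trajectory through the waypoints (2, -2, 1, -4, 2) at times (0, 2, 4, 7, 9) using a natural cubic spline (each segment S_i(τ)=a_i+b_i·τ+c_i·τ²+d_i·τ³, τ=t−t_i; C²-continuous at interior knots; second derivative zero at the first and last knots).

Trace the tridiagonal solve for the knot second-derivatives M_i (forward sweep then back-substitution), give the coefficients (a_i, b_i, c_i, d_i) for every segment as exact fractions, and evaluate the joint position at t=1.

  seg 0: a=2 b=-6587/2064 c=0 d=2459/8256
  seg 1: a=-2 b=395/1032 c=2459/1376 d=-5071/8256
  seg 2: a=1 b=331/2064 c=-653/344 d=887/2064
  seg 3: a=-4 b=193/516 c=1355/688 d=-1355/4128
S(1) = -2459/2752

Δ: Δ0=-2, Δ1=3/2, Δ2=-5/3, Δ3=3
row 1: diag=8, rhs=21; c'=1/4, d'=21/8
row 2: denom=10−2·1/4=19/2; d'=(-19−2·21/8)/(19/2)=-97/38
row 3: denom=10−3·6/19=172/19; d'=(28−3·-97/38)/(172/19)=1355/344
back: M3=1355/344
back: M2=-97/38−6/19·1355/344=-653/172
back: M1=21/8−1/4·-653/172=2459/688
M: M0=0, M1=2459/688, M2=-653/172, M3=1355/344, M4=0
seg 0: a=2, c=M0/2=0, d=(M1−M0)/(6·2)=2459/8256, b=Δ0−h0·(2M0+M1)/6=-6587/2064
seg 1: a=-2, c=M1/2=2459/1376, d=(M2−M1)/(6·2)=-5071/8256, b=Δ1−h1·(2M1+M2)/6=395/1032
seg 2: a=1, c=M2/2=-653/344, d=(M3−M2)/(6·3)=887/2064, b=Δ2−h2·(2M2+M3)/6=331/2064
seg 3: a=-4, c=M3/2=1355/688, d=(M4−M3)/(6·2)=-1355/4128, b=Δ3−h3·(2M3+M4)/6=193/516
t_q=1 → seg 0, τ=1; S=2+-6587/2064·τ+0·τ²+2459/8256·τ³=-2459/2752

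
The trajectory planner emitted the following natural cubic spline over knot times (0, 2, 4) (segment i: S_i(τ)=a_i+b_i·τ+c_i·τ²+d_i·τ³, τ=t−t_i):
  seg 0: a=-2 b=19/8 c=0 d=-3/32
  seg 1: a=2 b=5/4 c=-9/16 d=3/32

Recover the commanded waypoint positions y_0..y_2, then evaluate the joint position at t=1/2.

y_0 = S_0(0) = a_0 = -2
y_1 = S_1(0) = a_1 = 2
y_2 = S_1(2) = 3
t_q=1/2 is in segment 0 (τ=1/2); S_0(τ)=-211/256

y_0=-2 y_1=2 y_2=3
S(1/2) = -211/256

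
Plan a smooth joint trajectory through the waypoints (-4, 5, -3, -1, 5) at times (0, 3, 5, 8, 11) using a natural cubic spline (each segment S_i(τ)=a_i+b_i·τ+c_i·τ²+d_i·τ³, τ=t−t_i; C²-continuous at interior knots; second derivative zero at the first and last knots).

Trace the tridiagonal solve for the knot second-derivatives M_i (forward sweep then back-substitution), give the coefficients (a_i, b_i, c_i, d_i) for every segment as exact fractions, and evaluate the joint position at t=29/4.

  seg 0: a=-4 b=1943/354 c=0 d=-881/3186
  seg 1: a=5 b=-350/177 c=-881/354 d=523/708
  seg 2: a=-3 b=-181/59 c=344/177 d=-371/1593
  seg 3: a=-1 b=136/59 c=-9/59 d=1/59
S(29/4) = -10257/3776

Δ: Δ0=3, Δ1=-4, Δ2=2/3, Δ3=2
row 1: diag=10, rhs=-42; c'=1/5, d'=-21/5
row 2: denom=10−2·1/5=48/5; d'=(28−2·-21/5)/(48/5)=91/24
row 3: denom=12−3·5/16=177/16; d'=(8−3·91/24)/(177/16)=-18/59
back: M3=-18/59
back: M2=91/24−5/16·-18/59=688/177
back: M1=-21/5−1/5·688/177=-881/177
M: M0=0, M1=-881/177, M2=688/177, M3=-18/59, M4=0
seg 0: a=-4, c=M0/2=0, d=(M1−M0)/(6·3)=-881/3186, b=Δ0−h0·(2M0+M1)/6=1943/354
seg 1: a=5, c=M1/2=-881/354, d=(M2−M1)/(6·2)=523/708, b=Δ1−h1·(2M1+M2)/6=-350/177
seg 2: a=-3, c=M2/2=344/177, d=(M3−M2)/(6·3)=-371/1593, b=Δ2−h2·(2M2+M3)/6=-181/59
seg 3: a=-1, c=M3/2=-9/59, d=(M4−M3)/(6·3)=1/59, b=Δ3−h3·(2M3+M4)/6=136/59
t_q=29/4 → seg 2, τ=9/4; S=-3+-181/59·τ+344/177·τ²+-371/1593·τ³=-10257/3776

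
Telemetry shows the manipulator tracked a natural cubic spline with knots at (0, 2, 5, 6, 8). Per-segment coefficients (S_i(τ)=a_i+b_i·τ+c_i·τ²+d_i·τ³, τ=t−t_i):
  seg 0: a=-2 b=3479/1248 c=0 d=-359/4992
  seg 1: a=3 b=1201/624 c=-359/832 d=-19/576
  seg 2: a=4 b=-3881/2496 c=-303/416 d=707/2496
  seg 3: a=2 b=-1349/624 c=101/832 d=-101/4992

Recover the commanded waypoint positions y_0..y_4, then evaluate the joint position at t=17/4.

y_0 = S_0(0) = a_0 = -2
y_1 = S_1(0) = a_1 = 3
y_2 = S_2(0) = a_2 = 4
y_3 = S_3(0) = a_3 = 2
y_4 = S_3(2) = -2
t_q=17/4 is in segment 1 (τ=9/4); S_1(τ)=254013/53248

y_0=-2 y_1=3 y_2=4 y_3=2 y_4=-2
S(17/4) = 254013/53248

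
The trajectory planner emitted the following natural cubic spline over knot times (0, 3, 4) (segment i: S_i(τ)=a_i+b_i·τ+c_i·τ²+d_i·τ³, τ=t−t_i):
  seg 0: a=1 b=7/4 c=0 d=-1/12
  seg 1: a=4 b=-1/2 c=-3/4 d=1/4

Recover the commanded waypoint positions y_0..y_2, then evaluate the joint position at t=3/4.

y_0=1 y_1=4 y_2=3
S(3/4) = 583/256

y_0 = S_0(0) = a_0 = 1
y_1 = S_1(0) = a_1 = 4
y_2 = S_1(1) = 3
t_q=3/4 is in segment 0 (τ=3/4); S_0(τ)=583/256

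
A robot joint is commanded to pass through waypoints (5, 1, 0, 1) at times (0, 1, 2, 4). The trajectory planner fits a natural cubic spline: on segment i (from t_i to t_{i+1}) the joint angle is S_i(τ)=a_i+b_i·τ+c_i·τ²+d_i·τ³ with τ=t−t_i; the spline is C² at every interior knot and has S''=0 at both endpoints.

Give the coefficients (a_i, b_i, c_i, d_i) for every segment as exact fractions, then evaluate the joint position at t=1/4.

  seg 0: a=5 b=-217/46 c=0 d=33/46
  seg 1: a=1 b=-59/23 c=99/46 d=-27/46
  seg 2: a=0 b=-1/46 c=9/23 d=-3/46
S(1/4) = 11281/2944

Δ: Δ0=-4, Δ1=-1, Δ2=1/2
row 1: diag=4, rhs=18; c'=1/4, d'=9/2
row 2: denom=6−1·1/4=23/4; d'=(9−1·9/2)/(23/4)=18/23
back: M2=18/23
back: M1=9/2−1/4·18/23=99/23
M: M0=0, M1=99/23, M2=18/23, M3=0
seg 0: a=5, c=M0/2=0, d=(M1−M0)/(6·1)=33/46, b=Δ0−h0·(2M0+M1)/6=-217/46
seg 1: a=1, c=M1/2=99/46, d=(M2−M1)/(6·1)=-27/46, b=Δ1−h1·(2M1+M2)/6=-59/23
seg 2: a=0, c=M2/2=9/23, d=(M3−M2)/(6·2)=-3/46, b=Δ2−h2·(2M2+M3)/6=-1/46
t_q=1/4 → seg 0, τ=1/4; S=5+-217/46·τ+0·τ²+33/46·τ³=11281/2944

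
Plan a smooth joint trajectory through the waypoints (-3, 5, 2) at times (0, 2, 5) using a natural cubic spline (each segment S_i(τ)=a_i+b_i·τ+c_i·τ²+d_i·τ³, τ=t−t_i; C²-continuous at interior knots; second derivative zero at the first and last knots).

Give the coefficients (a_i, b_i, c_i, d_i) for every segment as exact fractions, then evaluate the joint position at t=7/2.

Δ: Δ0=4, Δ1=-1
row 1: diag=10, rhs=-30; c'=3/10, d'=-3
back: M1=-3
M: M0=0, M1=-3, M2=0
seg 0: a=-3, c=M0/2=0, d=(M1−M0)/(6·2)=-1/4, b=Δ0−h0·(2M0+M1)/6=5
seg 1: a=5, c=M1/2=-3/2, d=(M2−M1)/(6·3)=1/6, b=Δ1−h1·(2M1+M2)/6=2
t_q=7/2 → seg 1, τ=3/2; S=5+2·τ+-3/2·τ²+1/6·τ³=83/16

  seg 0: a=-3 b=5 c=0 d=-1/4
  seg 1: a=5 b=2 c=-3/2 d=1/6
S(7/2) = 83/16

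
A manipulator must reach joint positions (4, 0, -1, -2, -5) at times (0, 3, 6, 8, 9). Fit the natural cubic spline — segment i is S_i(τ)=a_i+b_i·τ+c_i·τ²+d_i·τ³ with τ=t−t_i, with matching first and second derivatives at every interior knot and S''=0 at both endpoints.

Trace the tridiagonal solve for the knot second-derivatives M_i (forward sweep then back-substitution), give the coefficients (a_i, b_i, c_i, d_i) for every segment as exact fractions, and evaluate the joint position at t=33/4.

Δ: Δ0=-4/3, Δ1=-1/3, Δ2=-1/2, Δ3=-3
row 1: diag=12, rhs=6; c'=1/4, d'=1/2
row 2: denom=10−3·1/4=37/4; d'=(-1−3·1/2)/(37/4)=-10/37
row 3: denom=6−2·8/37=206/37; d'=(-15−2·-10/37)/(206/37)=-535/206
back: M3=-535/206
back: M2=-10/37−8/37·-535/206=30/103
back: M1=1/2−1/4·30/103=44/103
M: M0=0, M1=44/103, M2=30/103, M3=-535/206, M4=0
seg 0: a=4, c=M0/2=0, d=(M1−M0)/(6·3)=22/927, b=Δ0−h0·(2M0+M1)/6=-478/309
seg 1: a=0, c=M1/2=22/103, d=(M2−M1)/(6·3)=-7/927, b=Δ1−h1·(2M1+M2)/6=-280/309
seg 2: a=-1, c=M2/2=15/103, d=(M3−M2)/(6·2)=-595/2472, b=Δ2−h2·(2M2+M3)/6=53/309
seg 3: a=-2, c=M3/2=-535/412, d=(M4−M3)/(6·1)=535/1236, b=Δ3−h3·(2M3+M4)/6=-1319/618
t_q=33/4 → seg 3, τ=1/4; S=-2+-1319/618·τ+-535/412·τ²+535/1236·τ³=-68767/26368

  seg 0: a=4 b=-478/309 c=0 d=22/927
  seg 1: a=0 b=-280/309 c=22/103 d=-7/927
  seg 2: a=-1 b=53/309 c=15/103 d=-595/2472
  seg 3: a=-2 b=-1319/618 c=-535/412 d=535/1236
S(33/4) = -68767/26368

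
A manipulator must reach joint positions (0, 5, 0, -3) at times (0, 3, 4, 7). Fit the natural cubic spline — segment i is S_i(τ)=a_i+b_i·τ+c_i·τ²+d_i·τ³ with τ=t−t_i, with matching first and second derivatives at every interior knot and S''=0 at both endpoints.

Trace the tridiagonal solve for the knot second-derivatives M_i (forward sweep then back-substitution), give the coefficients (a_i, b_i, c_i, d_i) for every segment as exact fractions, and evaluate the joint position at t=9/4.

  seg 0: a=0 b=277/63 c=0 d=-172/567
  seg 1: a=5 b=-239/63 c=-172/63 d=32/21
  seg 2: a=0 b=-295/63 c=116/63 d=-116/567
S(9/4) = 103/16

Δ: Δ0=5/3, Δ1=-5, Δ2=-1
row 1: diag=8, rhs=-40; c'=1/8, d'=-5
row 2: denom=8−1·1/8=63/8; d'=(24−1·-5)/(63/8)=232/63
back: M2=232/63
back: M1=-5−1/8·232/63=-344/63
M: M0=0, M1=-344/63, M2=232/63, M3=0
seg 0: a=0, c=M0/2=0, d=(M1−M0)/(6·3)=-172/567, b=Δ0−h0·(2M0+M1)/6=277/63
seg 1: a=5, c=M1/2=-172/63, d=(M2−M1)/(6·1)=32/21, b=Δ1−h1·(2M1+M2)/6=-239/63
seg 2: a=0, c=M2/2=116/63, d=(M3−M2)/(6·3)=-116/567, b=Δ2−h2·(2M2+M3)/6=-295/63
t_q=9/4 → seg 0, τ=9/4; S=0+277/63·τ+0·τ²+-172/567·τ³=103/16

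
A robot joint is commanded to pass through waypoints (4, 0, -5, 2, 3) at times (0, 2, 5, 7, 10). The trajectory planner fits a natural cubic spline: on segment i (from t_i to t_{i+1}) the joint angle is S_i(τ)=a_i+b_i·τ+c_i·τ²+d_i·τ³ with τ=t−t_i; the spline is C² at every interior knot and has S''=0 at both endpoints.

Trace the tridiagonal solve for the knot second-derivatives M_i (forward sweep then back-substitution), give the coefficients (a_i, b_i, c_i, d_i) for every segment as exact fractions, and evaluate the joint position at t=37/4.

Δ: Δ0=-2, Δ1=-5/3, Δ2=7/2, Δ3=1/3
row 1: diag=10, rhs=2; c'=3/10, d'=1/5
row 2: denom=10−3·3/10=91/10; d'=(31−3·1/5)/(91/10)=304/91
row 3: denom=10−2·20/91=870/91; d'=(-19−2·304/91)/(870/91)=-779/290
back: M3=-779/290
back: M2=304/91−20/91·-779/290=114/29
back: M1=1/5−3/10·114/29=-142/145
M: M0=0, M1=-142/145, M2=114/29, M3=-779/290, M4=0
seg 0: a=4, c=M0/2=0, d=(M1−M0)/(6·2)=-71/870, b=Δ0−h0·(2M0+M1)/6=-728/435
seg 1: a=0, c=M1/2=-71/145, d=(M2−M1)/(6·3)=356/1305, b=Δ1−h1·(2M1+M2)/6=-1154/435
seg 2: a=-5, c=M2/2=57/29, d=(M3−M2)/(6·2)=-1919/3480, b=Δ2−h2·(2M2+M3)/6=772/435
seg 3: a=2, c=M3/2=-779/580, d=(M4−M3)/(6·3)=779/5220, b=Δ3−h3·(2M3+M4)/6=2627/870
t_q=37/4 → seg 3, τ=9/4; S=2+2627/870·τ+-779/580·τ²+779/5220·τ³=27427/7424

  seg 0: a=4 b=-728/435 c=0 d=-71/870
  seg 1: a=0 b=-1154/435 c=-71/145 d=356/1305
  seg 2: a=-5 b=772/435 c=57/29 d=-1919/3480
  seg 3: a=2 b=2627/870 c=-779/580 d=779/5220
S(37/4) = 27427/7424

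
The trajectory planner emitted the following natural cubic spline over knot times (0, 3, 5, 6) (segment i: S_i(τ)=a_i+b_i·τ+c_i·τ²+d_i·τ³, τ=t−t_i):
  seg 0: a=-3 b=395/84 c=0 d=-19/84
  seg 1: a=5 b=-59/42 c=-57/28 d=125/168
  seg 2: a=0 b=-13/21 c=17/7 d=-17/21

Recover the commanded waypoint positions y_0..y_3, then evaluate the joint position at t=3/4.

y_0 = S_0(0) = a_0 = -3
y_1 = S_1(0) = a_1 = 5
y_2 = S_2(0) = a_2 = 0
y_3 = S_2(1) = 1
t_q=3/4 is in segment 0 (τ=3/4); S_0(τ)=773/1792

y_0=-3 y_1=5 y_2=0 y_3=1
S(3/4) = 773/1792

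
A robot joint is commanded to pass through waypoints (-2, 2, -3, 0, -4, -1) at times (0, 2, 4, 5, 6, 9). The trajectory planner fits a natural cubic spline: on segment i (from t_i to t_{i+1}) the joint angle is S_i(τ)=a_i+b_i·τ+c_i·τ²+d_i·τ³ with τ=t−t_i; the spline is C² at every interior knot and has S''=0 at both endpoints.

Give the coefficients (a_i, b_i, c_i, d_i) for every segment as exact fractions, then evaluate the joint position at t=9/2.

Δ: Δ0=2, Δ1=-5/2, Δ2=3, Δ3=-4, Δ4=1
row 1: diag=8, rhs=-27; c'=1/4, d'=-27/8
row 2: denom=6−2·1/4=11/2; d'=(33−2·-27/8)/(11/2)=159/22
row 3: denom=4−1·2/11=42/11; d'=(-42−1·159/22)/(42/11)=-361/28
row 4: denom=8−1·11/42=325/42; d'=(30−1·-361/28)/(325/42)=3603/650
back: M4=3603/650
back: M3=-361/28−11/42·3603/650=-4662/325
back: M2=159/22−2/11·-4662/325=6393/650
back: M1=-27/8−1/4·6393/650=-1896/325
M: M0=0, M1=-1896/325, M2=6393/650, M3=-4662/325, M4=3603/650, M5=0
seg 0: a=-2, c=M0/2=0, d=(M1−M0)/(6·2)=-158/325, b=Δ0−h0·(2M0+M1)/6=1282/325
seg 1: a=2, c=M1/2=-948/325, d=(M2−M1)/(6·2)=679/520, b=Δ1−h1·(2M1+M2)/6=-614/325
seg 2: a=-3, c=M2/2=6393/1300, d=(M3−M2)/(6·1)=-403/100, b=Δ2−h2·(2M2+M3)/6=1373/650
seg 3: a=0, c=M3/2=-2331/325, d=(M4−M3)/(6·1)=4309/1300, b=Δ3−h3·(2M3+M4)/6=-37/260
seg 4: a=-4, c=M4/2=3603/1300, d=(M5−M4)/(6·3)=-1201/3900, b=Δ4−h4·(2M4+M5)/6=-2953/650
t_q=9/2 → seg 2, τ=1/2; S=-3+1373/650·τ+6393/1300·τ²+-403/100·τ³=-12669/10400

  seg 0: a=-2 b=1282/325 c=0 d=-158/325
  seg 1: a=2 b=-614/325 c=-948/325 d=679/520
  seg 2: a=-3 b=1373/650 c=6393/1300 d=-403/100
  seg 3: a=0 b=-37/260 c=-2331/325 d=4309/1300
  seg 4: a=-4 b=-2953/650 c=3603/1300 d=-1201/3900
S(9/2) = -12669/10400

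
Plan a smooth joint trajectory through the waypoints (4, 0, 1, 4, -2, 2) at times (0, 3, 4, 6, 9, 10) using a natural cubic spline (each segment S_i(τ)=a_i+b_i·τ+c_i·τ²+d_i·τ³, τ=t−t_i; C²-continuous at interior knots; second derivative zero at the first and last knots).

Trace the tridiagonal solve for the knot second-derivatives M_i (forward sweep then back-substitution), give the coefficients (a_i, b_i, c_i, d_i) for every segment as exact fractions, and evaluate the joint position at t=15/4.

Δ: Δ0=-4/3, Δ1=1, Δ2=3/2, Δ3=-2, Δ4=4
row 1: diag=8, rhs=14; c'=1/8, d'=7/4
row 2: denom=6−1·1/8=47/8; d'=(3−1·7/4)/(47/8)=10/47
row 3: denom=10−2·16/47=438/47; d'=(-21−2·10/47)/(438/47)=-1007/438
row 4: denom=8−3·47/146=1027/146; d'=(36−3·-1007/438)/(1027/146)=6263/1027
back: M4=6263/1027
back: M3=-1007/438−47/146·6263/1027=-13132/3081
back: M2=10/47−16/47·-13132/3081=5126/3081
back: M1=7/4−1/8·5126/3081=4751/3081
M: M0=0, M1=4751/3081, M2=5126/3081, M3=-13132/3081, M4=6263/1027, M5=0
seg 0: a=4, c=M0/2=0, d=(M1−M0)/(6·3)=4751/55458, b=Δ0−h0·(2M0+M1)/6=-12967/6162
seg 1: a=0, c=M1/2=4751/6162, d=(M2−M1)/(6·1)=125/6162, b=Δ1−h1·(2M1+M2)/6=643/3081
seg 2: a=1, c=M2/2=2563/3081, d=(M3−M2)/(6·2)=-3043/6162, b=Δ2−h2·(2M2+M3)/6=3721/2054
seg 3: a=4, c=M3/2=-6566/3081, d=(M4−M3)/(6·3)=31921/55458, b=Δ3−h3·(2M3+M4)/6=-373/474
seg 4: a=-2, c=M4/2=6263/2054, d=(M5−M4)/(6·1)=-6263/6162, b=Δ4−h4·(2M4+M5)/6=6061/3081
t_q=15/4 → seg 1, τ=3/4; S=0+643/3081·τ+4751/6162·τ²+125/6162·τ³=78713/131456

  seg 0: a=4 b=-12967/6162 c=0 d=4751/55458
  seg 1: a=0 b=643/3081 c=4751/6162 d=125/6162
  seg 2: a=1 b=3721/2054 c=2563/3081 d=-3043/6162
  seg 3: a=4 b=-373/474 c=-6566/3081 d=31921/55458
  seg 4: a=-2 b=6061/3081 c=6263/2054 d=-6263/6162
S(15/4) = 78713/131456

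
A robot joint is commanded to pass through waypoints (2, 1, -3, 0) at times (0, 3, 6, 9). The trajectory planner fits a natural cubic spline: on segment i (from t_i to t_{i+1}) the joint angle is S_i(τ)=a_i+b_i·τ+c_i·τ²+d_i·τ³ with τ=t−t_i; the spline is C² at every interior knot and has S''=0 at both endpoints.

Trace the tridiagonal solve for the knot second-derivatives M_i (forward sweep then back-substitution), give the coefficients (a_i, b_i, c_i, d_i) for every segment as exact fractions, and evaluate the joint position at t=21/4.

  seg 0: a=2 b=4/45 c=0 d=-19/405
  seg 1: a=1 b=-53/45 c=-19/45 d=10/81
  seg 2: a=-3 b=-17/45 c=31/45 d=-31/405
S(21/4) = -381/160

Δ: Δ0=-1/3, Δ1=-4/3, Δ2=1
row 1: diag=12, rhs=-6; c'=1/4, d'=-1/2
row 2: denom=12−3·1/4=45/4; d'=(14−3·-1/2)/(45/4)=62/45
back: M2=62/45
back: M1=-1/2−1/4·62/45=-38/45
M: M0=0, M1=-38/45, M2=62/45, M3=0
seg 0: a=2, c=M0/2=0, d=(M1−M0)/(6·3)=-19/405, b=Δ0−h0·(2M0+M1)/6=4/45
seg 1: a=1, c=M1/2=-19/45, d=(M2−M1)/(6·3)=10/81, b=Δ1−h1·(2M1+M2)/6=-53/45
seg 2: a=-3, c=M2/2=31/45, d=(M3−M2)/(6·3)=-31/405, b=Δ2−h2·(2M2+M3)/6=-17/45
t_q=21/4 → seg 1, τ=9/4; S=1+-53/45·τ+-19/45·τ²+10/81·τ³=-381/160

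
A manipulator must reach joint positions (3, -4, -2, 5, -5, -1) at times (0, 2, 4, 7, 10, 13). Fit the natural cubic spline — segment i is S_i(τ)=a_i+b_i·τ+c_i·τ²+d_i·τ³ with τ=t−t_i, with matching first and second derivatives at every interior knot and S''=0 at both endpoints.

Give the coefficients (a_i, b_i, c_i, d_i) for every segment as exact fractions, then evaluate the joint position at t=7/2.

Δ: Δ0=-7/2, Δ1=1, Δ2=7/3, Δ3=-10/3, Δ4=4/3
row 1: diag=8, rhs=27; c'=1/4, d'=27/8
row 2: denom=10−2·1/4=19/2; d'=(8−2·27/8)/(19/2)=5/38
row 3: denom=12−3·6/19=210/19; d'=(-34−3·5/38)/(210/19)=-1307/420
row 4: denom=12−3·19/70=783/70; d'=(28−3·-1307/420)/(783/70)=5227/1566
back: M4=5227/1566
back: M3=-1307/420−19/70·5227/1566=-3146/783
back: M2=5/38−6/19·-3146/783=731/522
back: M1=27/8−1/4·731/522=1579/522
M: M0=0, M1=1579/522, M2=731/522, M3=-3146/783, M4=5227/1566, M5=0
seg 0: a=3, c=M0/2=0, d=(M1−M0)/(6·2)=1579/6264, b=Δ0−h0·(2M0+M1)/6=-3530/783
seg 1: a=-4, c=M1/2=1579/1044, d=(M2−M1)/(6·2)=-106/783, b=Δ1−h1·(2M1+M2)/6=-2323/1566
seg 2: a=-2, c=M2/2=731/1044, d=(M3−M2)/(6·3)=-8485/28188, b=Δ2−h2·(2M2+M3)/6=4607/1566
seg 3: a=5, c=M3/2=-1573/783, d=(M4−M3)/(6·3)=11519/28188, b=Δ3−h3·(2M3+M4)/6=-3083/3132
seg 4: a=-5, c=M4/2=5227/3132, d=(M5−M4)/(6·3)=-5227/28188, b=Δ4−h4·(2M4+M5)/6=-3139/1566
t_q=7/2 → seg 1, τ=3/2; S=-4+-2323/1566·τ+1579/1044·τ²+-106/783·τ³=-13693/4176

  seg 0: a=3 b=-3530/783 c=0 d=1579/6264
  seg 1: a=-4 b=-2323/1566 c=1579/1044 d=-106/783
  seg 2: a=-2 b=4607/1566 c=731/1044 d=-8485/28188
  seg 3: a=5 b=-3083/3132 c=-1573/783 d=11519/28188
  seg 4: a=-5 b=-3139/1566 c=5227/3132 d=-5227/28188
S(7/2) = -13693/4176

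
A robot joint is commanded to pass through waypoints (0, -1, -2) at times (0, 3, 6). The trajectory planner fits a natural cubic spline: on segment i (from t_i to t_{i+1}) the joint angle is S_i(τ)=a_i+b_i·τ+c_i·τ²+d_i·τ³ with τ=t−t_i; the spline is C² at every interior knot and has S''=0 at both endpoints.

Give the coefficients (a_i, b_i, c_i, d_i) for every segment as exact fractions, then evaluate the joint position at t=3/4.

Δ: Δ0=-1/3, Δ1=-1/3
row 1: diag=12, rhs=0; c'=1/4, d'=0
back: M1=0
M: M0=0, M1=0, M2=0
seg 0: a=0, c=M0/2=0, d=(M1−M0)/(6·3)=0, b=Δ0−h0·(2M0+M1)/6=-1/3
seg 1: a=-1, c=M1/2=0, d=(M2−M1)/(6·3)=0, b=Δ1−h1·(2M1+M2)/6=-1/3
t_q=3/4 → seg 0, τ=3/4; S=0+-1/3·τ+0·τ²+0·τ³=-1/4

  seg 0: a=0 b=-1/3 c=0 d=0
  seg 1: a=-1 b=-1/3 c=0 d=0
S(3/4) = -1/4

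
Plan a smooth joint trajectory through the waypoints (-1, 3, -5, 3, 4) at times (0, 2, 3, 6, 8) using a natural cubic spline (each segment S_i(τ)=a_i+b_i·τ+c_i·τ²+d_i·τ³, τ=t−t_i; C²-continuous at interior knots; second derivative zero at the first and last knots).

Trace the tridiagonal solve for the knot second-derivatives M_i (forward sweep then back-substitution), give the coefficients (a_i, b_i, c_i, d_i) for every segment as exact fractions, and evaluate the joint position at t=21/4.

Δ: Δ0=2, Δ1=-8, Δ2=8/3, Δ3=1/2
row 1: diag=6, rhs=-60; c'=1/6, d'=-10
row 2: denom=8−1·1/6=47/6; d'=(64−1·-10)/(47/6)=444/47
row 3: denom=10−3·18/47=416/47; d'=(-13−3·444/47)/(416/47)=-1943/416
back: M3=-1943/416
back: M2=444/47−18/47·-1943/416=2337/208
back: M1=-10−1/6·2337/208=-4939/416
M: M0=0, M1=-4939/416, M2=2337/208, M3=-1943/416, M4=0
seg 0: a=-1, c=M0/2=0, d=(M1−M0)/(6·2)=-4939/4992, b=Δ0−h0·(2M0+M1)/6=7435/1248
seg 1: a=3, c=M1/2=-4939/832, d=(M2−M1)/(6·1)=9613/2496, b=Δ1−h1·(2M1+M2)/6=-3691/624
seg 2: a=-5, c=M2/2=2337/416, d=(M3−M2)/(6·3)=-509/576, b=Δ2−h2·(2M2+M3)/6=-15559/2496
seg 3: a=3, c=M3/2=-1943/832, d=(M4−M3)/(6·2)=1943/4992, b=Δ3−h3·(2M3+M4)/6=2255/624
t_q=21/4 → seg 2, τ=9/4; S=-5+-15559/2496·τ+2337/416·τ²+-509/576·τ³=-34673/53248

  seg 0: a=-1 b=7435/1248 c=0 d=-4939/4992
  seg 1: a=3 b=-3691/624 c=-4939/832 d=9613/2496
  seg 2: a=-5 b=-15559/2496 c=2337/416 d=-509/576
  seg 3: a=3 b=2255/624 c=-1943/832 d=1943/4992
S(21/4) = -34673/53248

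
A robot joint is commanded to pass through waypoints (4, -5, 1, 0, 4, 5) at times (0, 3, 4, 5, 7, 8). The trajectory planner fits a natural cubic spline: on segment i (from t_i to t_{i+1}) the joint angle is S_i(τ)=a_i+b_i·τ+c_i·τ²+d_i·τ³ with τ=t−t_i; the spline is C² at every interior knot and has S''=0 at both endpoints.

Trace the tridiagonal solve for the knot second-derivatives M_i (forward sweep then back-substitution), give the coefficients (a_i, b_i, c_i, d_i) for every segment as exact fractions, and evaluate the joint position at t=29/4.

Δ: Δ0=-3, Δ1=6, Δ2=-1, Δ3=2, Δ4=1
row 1: diag=8, rhs=54; c'=1/8, d'=27/4
row 2: denom=4−1·1/8=31/8; d'=(-42−1·27/4)/(31/8)=-390/31
row 3: denom=6−1·8/31=178/31; d'=(18−1·-390/31)/(178/31)=474/89
row 4: denom=6−2·31/89=472/89; d'=(-6−2·474/89)/(472/89)=-741/236
back: M4=-741/236
back: M3=474/89−31/89·-741/236=1515/236
back: M2=-390/31−8/31·1515/236=-840/59
back: M1=27/4−1/8·-840/59=2013/236
M: M0=0, M1=2013/236, M2=-840/59, M3=1515/236, M4=-741/236, M5=0
seg 0: a=4, c=M0/2=0, d=(M1−M0)/(6·3)=671/1416, b=Δ0−h0·(2M0+M1)/6=-3429/472
seg 1: a=-5, c=M1/2=2013/472, d=(M2−M1)/(6·1)=-1791/472, b=Δ1−h1·(2M1+M2)/6=1305/236
seg 2: a=1, c=M2/2=-420/59, d=(M3−M2)/(6·1)=1625/472, b=Δ2−h2·(2M2+M3)/6=1263/472
seg 3: a=0, c=M3/2=1515/472, d=(M4−M3)/(6·2)=-47/59, b=Δ3−h3·(2M3+M4)/6=-291/236
seg 4: a=4, c=M4/2=-741/472, d=(M5−M4)/(6·1)=247/472, b=Δ4−h4·(2M4+M5)/6=483/236
t_q=29/4 → seg 4, τ=1/4; S=4+483/236·τ+-741/472·τ²+247/472·τ³=133571/30208

  seg 0: a=4 b=-3429/472 c=0 d=671/1416
  seg 1: a=-5 b=1305/236 c=2013/472 d=-1791/472
  seg 2: a=1 b=1263/472 c=-420/59 d=1625/472
  seg 3: a=0 b=-291/236 c=1515/472 d=-47/59
  seg 4: a=4 b=483/236 c=-741/472 d=247/472
S(29/4) = 133571/30208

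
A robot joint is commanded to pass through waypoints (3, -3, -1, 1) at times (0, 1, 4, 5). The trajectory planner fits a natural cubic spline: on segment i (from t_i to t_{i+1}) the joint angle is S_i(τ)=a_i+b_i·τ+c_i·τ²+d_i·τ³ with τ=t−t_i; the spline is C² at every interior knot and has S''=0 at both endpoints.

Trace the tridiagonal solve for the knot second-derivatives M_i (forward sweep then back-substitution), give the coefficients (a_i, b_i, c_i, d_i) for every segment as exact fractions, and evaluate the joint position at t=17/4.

  seg 0: a=3 b=-1138/165 c=0 d=148/165
  seg 1: a=-3 b=-694/165 c=148/55 d=-16/45
  seg 2: a=-1 b=386/165 c=-28/55 d=28/165
S(17/4) = -391/880

Δ: Δ0=-6, Δ1=2/3, Δ2=2
row 1: diag=8, rhs=40; c'=3/8, d'=5
row 2: denom=8−3·3/8=55/8; d'=(8−3·5)/(55/8)=-56/55
back: M2=-56/55
back: M1=5−3/8·-56/55=296/55
M: M0=0, M1=296/55, M2=-56/55, M3=0
seg 0: a=3, c=M0/2=0, d=(M1−M0)/(6·1)=148/165, b=Δ0−h0·(2M0+M1)/6=-1138/165
seg 1: a=-3, c=M1/2=148/55, d=(M2−M1)/(6·3)=-16/45, b=Δ1−h1·(2M1+M2)/6=-694/165
seg 2: a=-1, c=M2/2=-28/55, d=(M3−M2)/(6·1)=28/165, b=Δ2−h2·(2M2+M3)/6=386/165
t_q=17/4 → seg 2, τ=1/4; S=-1+386/165·τ+-28/55·τ²+28/165·τ³=-391/880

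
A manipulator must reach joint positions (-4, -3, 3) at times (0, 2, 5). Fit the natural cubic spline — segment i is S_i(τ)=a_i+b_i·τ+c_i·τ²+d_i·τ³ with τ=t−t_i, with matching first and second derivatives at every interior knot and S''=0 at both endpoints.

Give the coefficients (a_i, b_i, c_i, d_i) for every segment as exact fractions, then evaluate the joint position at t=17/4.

Δ: Δ0=1/2, Δ1=2
row 1: diag=10, rhs=9; c'=3/10, d'=9/10
back: M1=9/10
M: M0=0, M1=9/10, M2=0
seg 0: a=-4, c=M0/2=0, d=(M1−M0)/(6·2)=3/40, b=Δ0−h0·(2M0+M1)/6=1/5
seg 1: a=-3, c=M1/2=9/20, d=(M2−M1)/(6·3)=-1/20, b=Δ1−h1·(2M1+M2)/6=11/10
t_q=17/4 → seg 1, τ=9/4; S=-3+11/10·τ+9/20·τ²+-1/20·τ³=303/256

  seg 0: a=-4 b=1/5 c=0 d=3/40
  seg 1: a=-3 b=11/10 c=9/20 d=-1/20
S(17/4) = 303/256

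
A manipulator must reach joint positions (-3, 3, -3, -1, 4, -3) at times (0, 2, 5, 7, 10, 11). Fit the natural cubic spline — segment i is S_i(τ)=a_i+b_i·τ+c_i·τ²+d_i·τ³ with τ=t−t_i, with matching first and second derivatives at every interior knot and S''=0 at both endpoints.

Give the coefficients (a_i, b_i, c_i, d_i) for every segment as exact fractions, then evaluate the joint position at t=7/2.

  seg 0: a=-3 b=1135/267 c=0 d=-167/534
  seg 1: a=3 b=133/267 c=-167/89 d=836/2403
  seg 2: a=-3 b=-365/267 c=335/267 d=-19/534
  seg 3: a=-1 b=287/89 c=278/267 d=-1250/2403
  seg 4: a=4 b=-407/89 c=-324/89 d=108/89
S(7/2) = 249/356

Δ: Δ0=3, Δ1=-2, Δ2=1, Δ3=5/3, Δ4=-7
row 1: diag=10, rhs=-30; c'=3/10, d'=-3
row 2: denom=10−3·3/10=91/10; d'=(18−3·-3)/(91/10)=270/91
row 3: denom=10−2·20/91=870/91; d'=(4−2·270/91)/(870/91)=-88/435
row 4: denom=8−3·91/290=2047/290; d'=(-52−3·-88/435)/(2047/290)=-648/89
back: M4=-648/89
back: M3=-88/435−91/290·-648/89=556/267
back: M2=270/91−20/91·556/267=670/267
back: M1=-3−3/10·670/267=-334/89
M: M0=0, M1=-334/89, M2=670/267, M3=556/267, M4=-648/89, M5=0
seg 0: a=-3, c=M0/2=0, d=(M1−M0)/(6·2)=-167/534, b=Δ0−h0·(2M0+M1)/6=1135/267
seg 1: a=3, c=M1/2=-167/89, d=(M2−M1)/(6·3)=836/2403, b=Δ1−h1·(2M1+M2)/6=133/267
seg 2: a=-3, c=M2/2=335/267, d=(M3−M2)/(6·2)=-19/534, b=Δ2−h2·(2M2+M3)/6=-365/267
seg 3: a=-1, c=M3/2=278/267, d=(M4−M3)/(6·3)=-1250/2403, b=Δ3−h3·(2M3+M4)/6=287/89
seg 4: a=4, c=M4/2=-324/89, d=(M5−M4)/(6·1)=108/89, b=Δ4−h4·(2M4+M5)/6=-407/89
t_q=7/2 → seg 1, τ=3/2; S=3+133/267·τ+-167/89·τ²+836/2403·τ³=249/356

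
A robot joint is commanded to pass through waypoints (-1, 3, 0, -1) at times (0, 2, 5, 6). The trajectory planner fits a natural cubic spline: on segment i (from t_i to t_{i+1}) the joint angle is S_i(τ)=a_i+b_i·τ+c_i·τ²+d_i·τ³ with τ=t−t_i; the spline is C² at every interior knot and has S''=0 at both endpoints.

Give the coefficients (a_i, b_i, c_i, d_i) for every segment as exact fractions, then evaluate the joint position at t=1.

Δ: Δ0=2, Δ1=-1, Δ2=-1
row 1: diag=10, rhs=-18; c'=3/10, d'=-9/5
row 2: denom=8−3·3/10=71/10; d'=(0−3·-9/5)/(71/10)=54/71
back: M2=54/71
back: M1=-9/5−3/10·54/71=-144/71
M: M0=0, M1=-144/71, M2=54/71, M3=0
seg 0: a=-1, c=M0/2=0, d=(M1−M0)/(6·2)=-12/71, b=Δ0−h0·(2M0+M1)/6=190/71
seg 1: a=3, c=M1/2=-72/71, d=(M2−M1)/(6·3)=11/71, b=Δ1−h1·(2M1+M2)/6=46/71
seg 2: a=0, c=M2/2=27/71, d=(M3−M2)/(6·1)=-9/71, b=Δ2−h2·(2M2+M3)/6=-89/71
t_q=1 → seg 0, τ=1; S=-1+190/71·τ+0·τ²+-12/71·τ³=107/71

  seg 0: a=-1 b=190/71 c=0 d=-12/71
  seg 1: a=3 b=46/71 c=-72/71 d=11/71
  seg 2: a=0 b=-89/71 c=27/71 d=-9/71
S(1) = 107/71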